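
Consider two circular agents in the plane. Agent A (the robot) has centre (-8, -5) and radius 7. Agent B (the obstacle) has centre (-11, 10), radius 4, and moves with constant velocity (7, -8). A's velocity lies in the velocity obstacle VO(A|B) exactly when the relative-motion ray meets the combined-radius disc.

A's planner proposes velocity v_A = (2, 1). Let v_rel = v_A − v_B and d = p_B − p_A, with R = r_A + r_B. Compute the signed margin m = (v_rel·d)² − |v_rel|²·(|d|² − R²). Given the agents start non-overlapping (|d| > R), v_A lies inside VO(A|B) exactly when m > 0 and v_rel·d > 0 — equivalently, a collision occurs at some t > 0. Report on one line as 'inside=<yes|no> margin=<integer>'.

d = (-3, 15),  |d|² = 234;  R = 7+4 = 11,  c = 234−11² = 113
v_rel = (-5, 9),  |v_rel|² = 106;  v_rel·d = (-5)·(-3) + (9)·(15) = 150
106·t² − 300·t + 113 = 0  ⇒  m = 150² − 106·113 = 10522
m = 10522 > 0,  v_rel·d = 150 > 0  ⇒  inside

inside=yes margin=10522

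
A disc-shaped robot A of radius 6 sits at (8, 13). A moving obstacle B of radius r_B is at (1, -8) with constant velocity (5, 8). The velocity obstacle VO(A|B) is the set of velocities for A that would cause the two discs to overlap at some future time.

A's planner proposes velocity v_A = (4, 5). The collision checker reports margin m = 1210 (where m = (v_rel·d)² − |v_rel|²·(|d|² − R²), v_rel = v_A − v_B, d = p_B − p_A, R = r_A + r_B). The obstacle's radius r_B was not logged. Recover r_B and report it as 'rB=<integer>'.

m = 1210
d = (-7, -21);  v_rel = (-1, -3),  |v_rel|² = 10
v_rel×d = (-1)·(-21) − (-3)·(-7) = 0
since m = R²·10 − 0²:  R² = (0 + 1210) / 10 = 121
R = √121 = 11  ⇒  r_B = 11 − 6 = 5

rB=5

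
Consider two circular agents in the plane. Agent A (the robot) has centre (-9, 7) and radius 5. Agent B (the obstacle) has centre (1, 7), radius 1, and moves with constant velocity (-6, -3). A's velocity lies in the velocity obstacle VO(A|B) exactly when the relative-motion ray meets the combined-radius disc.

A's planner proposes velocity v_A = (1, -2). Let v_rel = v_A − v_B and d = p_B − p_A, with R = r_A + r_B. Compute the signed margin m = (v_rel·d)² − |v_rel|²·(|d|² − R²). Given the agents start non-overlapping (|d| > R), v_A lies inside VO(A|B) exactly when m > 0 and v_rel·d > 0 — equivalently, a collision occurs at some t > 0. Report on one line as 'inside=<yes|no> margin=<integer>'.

d = (10, 0),  |d|² = 100;  R = 5+1 = 6,  c = 100−6² = 64
v_rel = (7, 1),  |v_rel|² = 50;  v_rel·d = (7)·(10) + (1)·(0) = 70
50·t² − 140·t + 64 = 0  ⇒  m = 70² − 50·64 = 1700
m = 1700 > 0,  v_rel·d = 70 > 0  ⇒  inside

inside=yes margin=1700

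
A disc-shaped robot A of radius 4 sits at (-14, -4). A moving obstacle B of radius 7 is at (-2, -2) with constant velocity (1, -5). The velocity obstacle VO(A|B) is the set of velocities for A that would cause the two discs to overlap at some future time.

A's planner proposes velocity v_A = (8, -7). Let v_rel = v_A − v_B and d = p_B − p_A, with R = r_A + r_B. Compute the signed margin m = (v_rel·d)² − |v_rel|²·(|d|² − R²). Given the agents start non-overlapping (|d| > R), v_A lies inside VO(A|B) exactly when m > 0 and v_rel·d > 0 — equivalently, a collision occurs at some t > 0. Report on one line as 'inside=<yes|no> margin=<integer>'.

d = (12, 2),  |d|² = 148;  R = 4+7 = 11,  c = 148−11² = 27
v_rel = (7, -2),  |v_rel|² = 53;  v_rel·d = (7)·(12) + (-2)·(2) = 80
53·t² − 160·t + 27 = 0  ⇒  m = 80² − 53·27 = 4969
m = 4969 > 0,  v_rel·d = 80 > 0  ⇒  inside

inside=yes margin=4969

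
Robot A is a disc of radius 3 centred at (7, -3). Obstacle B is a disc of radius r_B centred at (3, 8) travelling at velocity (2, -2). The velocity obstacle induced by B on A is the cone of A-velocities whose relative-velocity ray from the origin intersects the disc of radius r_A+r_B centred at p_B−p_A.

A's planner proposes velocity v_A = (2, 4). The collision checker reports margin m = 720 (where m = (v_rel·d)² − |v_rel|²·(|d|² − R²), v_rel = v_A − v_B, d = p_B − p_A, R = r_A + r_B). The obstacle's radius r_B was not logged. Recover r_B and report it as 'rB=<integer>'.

m = 720
d = (-4, 11);  v_rel = (0, 6),  |v_rel|² = 36
v_rel×d = (0)·(11) − (6)·(-4) = 24
since m = R²·36 − 24²:  R² = (576 + 720) / 36 = 36
R = √36 = 6  ⇒  r_B = 6 − 3 = 3

rB=3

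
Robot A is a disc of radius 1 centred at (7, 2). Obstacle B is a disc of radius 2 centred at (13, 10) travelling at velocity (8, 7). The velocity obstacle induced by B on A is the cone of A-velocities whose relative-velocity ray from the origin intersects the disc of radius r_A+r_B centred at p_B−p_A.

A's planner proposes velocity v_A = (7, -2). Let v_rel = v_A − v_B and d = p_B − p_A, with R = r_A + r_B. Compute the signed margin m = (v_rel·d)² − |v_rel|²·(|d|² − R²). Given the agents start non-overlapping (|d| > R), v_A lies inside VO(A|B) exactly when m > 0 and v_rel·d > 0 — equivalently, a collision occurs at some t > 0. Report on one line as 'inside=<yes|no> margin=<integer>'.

d = (6, 8),  |d|² = 100;  R = 1+2 = 3,  c = 100−3² = 91
v_rel = (-1, -9),  |v_rel|² = 82;  v_rel·d = (-1)·(6) + (-9)·(8) = -78
82·t² + 156·t + 91 = 0  ⇒  m = (-78)² − 82·91 = -1378
m = -1378 < 0,  v_rel·d = -78 < 0  ⇒  outside

inside=no margin=-1378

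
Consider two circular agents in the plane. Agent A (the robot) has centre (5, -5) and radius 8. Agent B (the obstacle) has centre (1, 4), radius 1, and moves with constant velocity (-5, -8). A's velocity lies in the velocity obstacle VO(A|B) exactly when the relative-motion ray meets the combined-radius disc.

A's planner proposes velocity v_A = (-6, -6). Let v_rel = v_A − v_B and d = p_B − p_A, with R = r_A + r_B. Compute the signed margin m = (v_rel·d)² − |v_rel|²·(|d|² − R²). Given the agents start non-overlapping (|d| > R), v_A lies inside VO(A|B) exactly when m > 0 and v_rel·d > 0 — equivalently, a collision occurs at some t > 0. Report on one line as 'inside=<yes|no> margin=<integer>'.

d = (-4, 9),  |d|² = 97;  R = 8+1 = 9,  c = 97−9² = 16
v_rel = (-1, 2),  |v_rel|² = 5;  v_rel·d = (-1)·(-4) + (2)·(9) = 22
5·t² − 44·t + 16 = 0  ⇒  m = 22² − 5·16 = 404
m = 404 > 0,  v_rel·d = 22 > 0  ⇒  inside

inside=yes margin=404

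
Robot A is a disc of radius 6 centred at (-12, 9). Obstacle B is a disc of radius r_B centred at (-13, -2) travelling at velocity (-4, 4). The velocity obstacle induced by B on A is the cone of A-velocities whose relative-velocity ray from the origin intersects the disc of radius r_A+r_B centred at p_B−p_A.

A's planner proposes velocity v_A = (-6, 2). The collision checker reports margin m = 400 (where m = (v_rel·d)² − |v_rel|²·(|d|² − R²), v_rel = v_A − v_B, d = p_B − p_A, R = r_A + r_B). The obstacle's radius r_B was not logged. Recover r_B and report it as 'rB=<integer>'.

m = 400
d = (-1, -11);  v_rel = (-2, -2),  |v_rel|² = 8
v_rel×d = (-2)·(-11) − (-2)·(-1) = 20
since m = R²·8 − 20²:  R² = (400 + 400) / 8 = 100
R = √100 = 10  ⇒  r_B = 10 − 6 = 4

rB=4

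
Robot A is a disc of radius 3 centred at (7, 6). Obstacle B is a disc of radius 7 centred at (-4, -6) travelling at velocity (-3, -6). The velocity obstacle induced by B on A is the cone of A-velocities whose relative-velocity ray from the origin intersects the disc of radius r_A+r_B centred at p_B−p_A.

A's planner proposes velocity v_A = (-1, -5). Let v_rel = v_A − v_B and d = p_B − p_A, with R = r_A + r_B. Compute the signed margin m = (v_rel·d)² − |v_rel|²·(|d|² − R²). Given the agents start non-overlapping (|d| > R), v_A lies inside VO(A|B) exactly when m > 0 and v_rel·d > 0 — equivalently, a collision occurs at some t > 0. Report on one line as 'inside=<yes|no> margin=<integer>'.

d = (-11, -12),  |d|² = 265;  R = 3+7 = 10,  c = 265−10² = 165
v_rel = (2, 1),  |v_rel|² = 5;  v_rel·d = (2)·(-11) + (1)·(-12) = -34
5·t² + 68·t + 165 = 0  ⇒  m = (-34)² − 5·165 = 331
m = 331 > 0,  v_rel·d = -34 < 0  ⇒  outside

inside=no margin=331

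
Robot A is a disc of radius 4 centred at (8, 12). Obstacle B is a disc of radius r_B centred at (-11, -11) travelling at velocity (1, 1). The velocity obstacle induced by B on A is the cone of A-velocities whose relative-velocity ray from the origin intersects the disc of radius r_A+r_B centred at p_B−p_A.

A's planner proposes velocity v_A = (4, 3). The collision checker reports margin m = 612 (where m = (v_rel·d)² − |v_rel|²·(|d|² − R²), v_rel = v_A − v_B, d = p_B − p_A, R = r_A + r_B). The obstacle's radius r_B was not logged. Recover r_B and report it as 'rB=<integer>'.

m = 612
d = (-19, -23);  v_rel = (3, 2),  |v_rel|² = 13
v_rel×d = (3)·(-23) − (2)·(-19) = -31
since m = R²·13 − (-31)²:  R² = (961 + 612) / 13 = 121
R = √121 = 11  ⇒  r_B = 11 − 4 = 7

rB=7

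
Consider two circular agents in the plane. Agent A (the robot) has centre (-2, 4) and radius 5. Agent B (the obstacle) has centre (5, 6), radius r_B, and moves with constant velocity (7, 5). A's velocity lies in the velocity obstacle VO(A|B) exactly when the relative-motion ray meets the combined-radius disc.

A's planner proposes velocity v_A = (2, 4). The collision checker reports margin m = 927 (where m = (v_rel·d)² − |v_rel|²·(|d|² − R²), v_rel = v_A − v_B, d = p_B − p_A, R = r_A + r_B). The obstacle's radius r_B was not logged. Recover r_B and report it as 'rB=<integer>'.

m = 927
d = (7, 2);  v_rel = (-5, -1),  |v_rel|² = 26
v_rel×d = (-5)·(2) − (-1)·(7) = -3
since m = R²·26 − (-3)²:  R² = (9 + 927) / 26 = 36
R = √36 = 6  ⇒  r_B = 6 − 5 = 1

rB=1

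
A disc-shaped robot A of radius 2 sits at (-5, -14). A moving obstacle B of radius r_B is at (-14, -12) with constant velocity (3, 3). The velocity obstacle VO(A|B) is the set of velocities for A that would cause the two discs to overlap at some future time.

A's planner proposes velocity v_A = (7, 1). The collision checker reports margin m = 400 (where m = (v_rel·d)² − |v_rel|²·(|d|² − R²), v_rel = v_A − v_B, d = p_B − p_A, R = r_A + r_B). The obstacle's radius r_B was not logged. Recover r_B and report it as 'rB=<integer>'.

m = 400
d = (-9, 2);  v_rel = (4, -2),  |v_rel|² = 20
v_rel×d = (4)·(2) − (-2)·(-9) = -10
since m = R²·20 − (-10)²:  R² = (100 + 400) / 20 = 25
R = √25 = 5  ⇒  r_B = 5 − 2 = 3

rB=3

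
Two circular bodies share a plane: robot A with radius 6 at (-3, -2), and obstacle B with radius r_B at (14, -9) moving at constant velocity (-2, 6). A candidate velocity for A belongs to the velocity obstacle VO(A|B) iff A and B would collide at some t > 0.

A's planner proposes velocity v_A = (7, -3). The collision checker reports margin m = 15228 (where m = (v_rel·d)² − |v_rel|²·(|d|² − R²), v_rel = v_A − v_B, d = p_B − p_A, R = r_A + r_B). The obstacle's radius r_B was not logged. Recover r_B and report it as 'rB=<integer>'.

m = 15228
d = (17, -7);  v_rel = (9, -9),  |v_rel|² = 162
v_rel×d = (9)·(-7) − (-9)·(17) = 90
since m = R²·162 − 90²:  R² = (8100 + 15228) / 162 = 144
R = √144 = 12  ⇒  r_B = 12 − 6 = 6

rB=6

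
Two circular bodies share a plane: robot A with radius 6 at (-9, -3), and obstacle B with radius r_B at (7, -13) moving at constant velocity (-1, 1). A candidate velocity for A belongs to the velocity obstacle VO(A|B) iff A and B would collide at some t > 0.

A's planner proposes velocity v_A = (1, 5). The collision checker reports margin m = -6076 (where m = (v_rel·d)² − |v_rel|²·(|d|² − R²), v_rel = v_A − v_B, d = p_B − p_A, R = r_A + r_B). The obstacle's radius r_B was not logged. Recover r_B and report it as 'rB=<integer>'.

m = -6076
d = (16, -10);  v_rel = (2, 4),  |v_rel|² = 20
v_rel×d = (2)·(-10) − (4)·(16) = -84
since m = R²·20 − (-84)²:  R² = (7056 + -6076) / 20 = 49
R = √49 = 7  ⇒  r_B = 7 − 6 = 1

rB=1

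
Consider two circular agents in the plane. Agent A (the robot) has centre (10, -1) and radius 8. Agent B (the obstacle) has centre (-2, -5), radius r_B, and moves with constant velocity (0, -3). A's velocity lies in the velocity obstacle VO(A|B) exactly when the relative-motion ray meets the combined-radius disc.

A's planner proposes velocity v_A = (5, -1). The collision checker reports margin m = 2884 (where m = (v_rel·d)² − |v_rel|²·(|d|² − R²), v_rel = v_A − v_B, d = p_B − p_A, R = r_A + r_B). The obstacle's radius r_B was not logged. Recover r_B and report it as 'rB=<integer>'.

m = 2884
d = (-12, -4);  v_rel = (5, 2),  |v_rel|² = 29
v_rel×d = (5)·(-4) − (2)·(-12) = 4
since m = R²·29 − 4²:  R² = (16 + 2884) / 29 = 100
R = √100 = 10  ⇒  r_B = 10 − 8 = 2

rB=2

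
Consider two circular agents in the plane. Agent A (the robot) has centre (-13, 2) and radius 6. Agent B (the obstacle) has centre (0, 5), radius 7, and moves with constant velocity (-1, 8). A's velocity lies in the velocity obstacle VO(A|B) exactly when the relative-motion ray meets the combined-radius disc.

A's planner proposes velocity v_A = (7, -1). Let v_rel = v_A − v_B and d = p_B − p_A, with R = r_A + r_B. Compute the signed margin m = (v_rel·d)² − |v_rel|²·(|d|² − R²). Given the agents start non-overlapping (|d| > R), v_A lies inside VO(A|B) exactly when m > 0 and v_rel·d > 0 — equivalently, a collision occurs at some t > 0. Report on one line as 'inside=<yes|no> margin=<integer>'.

d = (13, 3),  |d|² = 178;  R = 6+7 = 13,  c = 178−13² = 9
v_rel = (8, -9),  |v_rel|² = 145;  v_rel·d = (8)·(13) + (-9)·(3) = 77
145·t² − 154·t + 9 = 0  ⇒  m = 77² − 145·9 = 4624
m = 4624 > 0,  v_rel·d = 77 > 0  ⇒  inside

inside=yes margin=4624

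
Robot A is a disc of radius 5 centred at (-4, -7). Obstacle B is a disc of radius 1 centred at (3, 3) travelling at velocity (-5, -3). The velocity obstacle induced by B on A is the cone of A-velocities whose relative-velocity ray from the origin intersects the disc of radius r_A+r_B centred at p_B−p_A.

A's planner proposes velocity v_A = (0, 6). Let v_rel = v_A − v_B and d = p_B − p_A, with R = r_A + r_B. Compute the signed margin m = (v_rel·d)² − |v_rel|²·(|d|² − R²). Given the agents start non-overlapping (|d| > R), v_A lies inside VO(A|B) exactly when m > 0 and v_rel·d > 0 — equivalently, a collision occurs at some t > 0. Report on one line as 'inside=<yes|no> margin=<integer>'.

d = (7, 10),  |d|² = 149;  R = 5+1 = 6,  c = 149−6² = 113
v_rel = (5, 9),  |v_rel|² = 106;  v_rel·d = (5)·(7) + (9)·(10) = 125
106·t² − 250·t + 113 = 0  ⇒  m = 125² − 106·113 = 3647
m = 3647 > 0,  v_rel·d = 125 > 0  ⇒  inside

inside=yes margin=3647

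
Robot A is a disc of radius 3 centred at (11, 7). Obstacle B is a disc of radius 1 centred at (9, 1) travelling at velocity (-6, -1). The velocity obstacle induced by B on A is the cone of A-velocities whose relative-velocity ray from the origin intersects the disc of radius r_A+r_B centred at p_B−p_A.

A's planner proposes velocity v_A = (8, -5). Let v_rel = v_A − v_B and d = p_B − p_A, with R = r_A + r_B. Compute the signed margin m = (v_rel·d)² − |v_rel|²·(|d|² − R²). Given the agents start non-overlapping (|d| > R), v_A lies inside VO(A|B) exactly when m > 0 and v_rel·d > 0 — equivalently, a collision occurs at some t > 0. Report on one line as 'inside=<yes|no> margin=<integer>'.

d = (-2, -6),  |d|² = 40;  R = 3+1 = 4,  c = 40−4² = 24
v_rel = (14, -4),  |v_rel|² = 212;  v_rel·d = (14)·(-2) + (-4)·(-6) = -4
212·t² + 8·t + 24 = 0  ⇒  m = (-4)² − 212·24 = -5072
m = -5072 < 0,  v_rel·d = -4 < 0  ⇒  outside

inside=no margin=-5072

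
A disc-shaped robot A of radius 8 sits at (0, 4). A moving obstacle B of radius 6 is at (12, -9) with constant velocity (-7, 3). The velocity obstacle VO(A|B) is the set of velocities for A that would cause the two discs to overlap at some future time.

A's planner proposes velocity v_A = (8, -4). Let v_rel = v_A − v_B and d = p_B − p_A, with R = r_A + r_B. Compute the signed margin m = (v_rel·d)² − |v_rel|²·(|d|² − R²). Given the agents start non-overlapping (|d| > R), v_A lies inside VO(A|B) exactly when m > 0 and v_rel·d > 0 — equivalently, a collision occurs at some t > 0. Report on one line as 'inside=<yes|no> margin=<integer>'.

d = (12, -13),  |d|² = 313;  R = 8+6 = 14,  c = 313−14² = 117
v_rel = (15, -7),  |v_rel|² = 274;  v_rel·d = (15)·(12) + (-7)·(-13) = 271
274·t² − 542·t + 117 = 0  ⇒  m = 271² − 274·117 = 41383
m = 41383 > 0,  v_rel·d = 271 > 0  ⇒  inside

inside=yes margin=41383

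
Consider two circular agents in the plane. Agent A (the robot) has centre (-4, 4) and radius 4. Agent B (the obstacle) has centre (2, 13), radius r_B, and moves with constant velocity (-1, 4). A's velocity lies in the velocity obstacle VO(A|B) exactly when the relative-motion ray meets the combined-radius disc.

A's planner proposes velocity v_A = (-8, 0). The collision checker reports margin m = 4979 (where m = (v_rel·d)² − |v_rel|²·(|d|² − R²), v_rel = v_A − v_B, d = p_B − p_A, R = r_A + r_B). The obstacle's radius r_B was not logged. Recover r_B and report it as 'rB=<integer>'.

m = 4979
d = (6, 9);  v_rel = (-7, -4),  |v_rel|² = 65
v_rel×d = (-7)·(9) − (-4)·(6) = -39
since m = R²·65 − (-39)²:  R² = (1521 + 4979) / 65 = 100
R = √100 = 10  ⇒  r_B = 10 − 4 = 6

rB=6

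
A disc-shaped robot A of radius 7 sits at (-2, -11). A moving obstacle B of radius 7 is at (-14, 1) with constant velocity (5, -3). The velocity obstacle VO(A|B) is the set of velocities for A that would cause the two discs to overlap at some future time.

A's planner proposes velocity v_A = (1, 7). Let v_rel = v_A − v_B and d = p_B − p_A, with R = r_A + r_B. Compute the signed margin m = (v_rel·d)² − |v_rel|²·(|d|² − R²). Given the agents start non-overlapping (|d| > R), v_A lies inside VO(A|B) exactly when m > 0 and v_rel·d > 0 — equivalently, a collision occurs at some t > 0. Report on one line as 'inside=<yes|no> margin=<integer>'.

d = (-12, 12),  |d|² = 288;  R = 7+7 = 14,  c = 288−14² = 92
v_rel = (-4, 10),  |v_rel|² = 116;  v_rel·d = (-4)·(-12) + (10)·(12) = 168
116·t² − 336·t + 92 = 0  ⇒  m = 168² − 116·92 = 17552
m = 17552 > 0,  v_rel·d = 168 > 0  ⇒  inside

inside=yes margin=17552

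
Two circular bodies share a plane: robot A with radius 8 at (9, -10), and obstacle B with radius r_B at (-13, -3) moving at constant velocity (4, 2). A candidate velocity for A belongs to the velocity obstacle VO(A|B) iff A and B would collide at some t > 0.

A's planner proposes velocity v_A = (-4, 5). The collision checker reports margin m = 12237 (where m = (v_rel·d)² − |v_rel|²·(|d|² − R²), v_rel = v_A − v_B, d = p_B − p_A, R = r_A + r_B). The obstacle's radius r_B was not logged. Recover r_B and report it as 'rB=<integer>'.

m = 12237
d = (-22, 7);  v_rel = (-8, 3),  |v_rel|² = 73
v_rel×d = (-8)·(7) − (3)·(-22) = 10
since m = R²·73 − 10²:  R² = (100 + 12237) / 73 = 169
R = √169 = 13  ⇒  r_B = 13 − 8 = 5

rB=5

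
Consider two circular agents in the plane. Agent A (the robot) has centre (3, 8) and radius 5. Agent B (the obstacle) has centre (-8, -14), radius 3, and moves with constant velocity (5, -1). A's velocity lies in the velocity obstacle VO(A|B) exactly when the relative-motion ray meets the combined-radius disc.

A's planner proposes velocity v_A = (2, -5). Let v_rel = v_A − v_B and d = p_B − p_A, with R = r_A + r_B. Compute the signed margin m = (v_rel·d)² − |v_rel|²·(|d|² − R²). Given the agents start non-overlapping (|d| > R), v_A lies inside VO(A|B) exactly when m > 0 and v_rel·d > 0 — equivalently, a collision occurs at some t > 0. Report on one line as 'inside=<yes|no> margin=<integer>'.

d = (-11, -22),  |d|² = 605;  R = 5+3 = 8,  c = 605−8² = 541
v_rel = (-3, -4),  |v_rel|² = 25;  v_rel·d = (-3)·(-11) + (-4)·(-22) = 121
25·t² − 242·t + 541 = 0  ⇒  m = 121² − 25·541 = 1116
m = 1116 > 0,  v_rel·d = 121 > 0  ⇒  inside

inside=yes margin=1116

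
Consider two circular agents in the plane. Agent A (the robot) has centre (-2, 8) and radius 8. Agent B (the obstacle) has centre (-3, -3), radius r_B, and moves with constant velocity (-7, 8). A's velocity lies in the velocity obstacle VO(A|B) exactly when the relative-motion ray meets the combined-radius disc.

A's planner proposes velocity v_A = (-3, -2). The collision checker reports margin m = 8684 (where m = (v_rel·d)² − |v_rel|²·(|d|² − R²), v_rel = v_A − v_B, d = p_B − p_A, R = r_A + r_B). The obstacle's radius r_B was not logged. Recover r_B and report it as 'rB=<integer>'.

m = 8684
d = (-1, -11);  v_rel = (4, -10),  |v_rel|² = 116
v_rel×d = (4)·(-11) − (-10)·(-1) = -54
since m = R²·116 − (-54)²:  R² = (2916 + 8684) / 116 = 100
R = √100 = 10  ⇒  r_B = 10 − 8 = 2

rB=2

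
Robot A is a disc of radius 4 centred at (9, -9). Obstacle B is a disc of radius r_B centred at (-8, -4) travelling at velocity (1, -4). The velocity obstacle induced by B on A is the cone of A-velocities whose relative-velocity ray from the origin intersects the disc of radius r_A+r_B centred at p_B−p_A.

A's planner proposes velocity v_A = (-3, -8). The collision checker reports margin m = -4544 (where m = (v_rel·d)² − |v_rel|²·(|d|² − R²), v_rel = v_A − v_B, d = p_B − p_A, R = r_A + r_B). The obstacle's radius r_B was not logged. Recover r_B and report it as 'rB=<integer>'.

m = -4544
d = (-17, 5);  v_rel = (-4, -4),  |v_rel|² = 32
v_rel×d = (-4)·(5) − (-4)·(-17) = -88
since m = R²·32 − (-88)²:  R² = (7744 + -4544) / 32 = 100
R = √100 = 10  ⇒  r_B = 10 − 4 = 6

rB=6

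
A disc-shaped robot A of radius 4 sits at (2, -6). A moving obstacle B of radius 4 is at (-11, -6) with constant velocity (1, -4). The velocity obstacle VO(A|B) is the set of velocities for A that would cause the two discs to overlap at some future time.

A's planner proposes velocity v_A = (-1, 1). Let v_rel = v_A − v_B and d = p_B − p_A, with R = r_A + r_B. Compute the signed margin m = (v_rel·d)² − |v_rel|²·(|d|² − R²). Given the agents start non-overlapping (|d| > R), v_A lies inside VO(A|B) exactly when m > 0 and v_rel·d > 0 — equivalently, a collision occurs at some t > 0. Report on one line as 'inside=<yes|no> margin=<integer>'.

d = (-13, 0),  |d|² = 169;  R = 4+4 = 8,  c = 169−8² = 105
v_rel = (-2, 5),  |v_rel|² = 29;  v_rel·d = (-2)·(-13) + (5)·(0) = 26
29·t² − 52·t + 105 = 0  ⇒  m = 26² − 29·105 = -2369
m = -2369 < 0,  v_rel·d = 26 > 0  ⇒  outside

inside=no margin=-2369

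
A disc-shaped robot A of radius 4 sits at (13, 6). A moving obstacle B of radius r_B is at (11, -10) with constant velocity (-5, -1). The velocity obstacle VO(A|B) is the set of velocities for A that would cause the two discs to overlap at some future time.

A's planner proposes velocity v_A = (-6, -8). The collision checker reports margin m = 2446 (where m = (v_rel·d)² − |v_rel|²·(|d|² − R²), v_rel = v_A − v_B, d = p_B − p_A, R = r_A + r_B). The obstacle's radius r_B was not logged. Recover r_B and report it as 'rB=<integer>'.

m = 2446
d = (-2, -16);  v_rel = (-1, -7),  |v_rel|² = 50
v_rel×d = (-1)·(-16) − (-7)·(-2) = 2
since m = R²·50 − 2²:  R² = (4 + 2446) / 50 = 49
R = √49 = 7  ⇒  r_B = 7 − 4 = 3

rB=3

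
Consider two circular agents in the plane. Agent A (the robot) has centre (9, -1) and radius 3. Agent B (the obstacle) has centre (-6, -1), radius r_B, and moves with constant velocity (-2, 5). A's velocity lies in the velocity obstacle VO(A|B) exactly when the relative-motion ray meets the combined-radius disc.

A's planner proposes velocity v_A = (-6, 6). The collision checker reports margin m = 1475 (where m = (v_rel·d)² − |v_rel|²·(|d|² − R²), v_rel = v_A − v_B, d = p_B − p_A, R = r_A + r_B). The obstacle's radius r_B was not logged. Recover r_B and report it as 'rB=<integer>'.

m = 1475
d = (-15, 0);  v_rel = (-4, 1),  |v_rel|² = 17
v_rel×d = (-4)·(0) − (1)·(-15) = 15
since m = R²·17 − 15²:  R² = (225 + 1475) / 17 = 100
R = √100 = 10  ⇒  r_B = 10 − 3 = 7

rB=7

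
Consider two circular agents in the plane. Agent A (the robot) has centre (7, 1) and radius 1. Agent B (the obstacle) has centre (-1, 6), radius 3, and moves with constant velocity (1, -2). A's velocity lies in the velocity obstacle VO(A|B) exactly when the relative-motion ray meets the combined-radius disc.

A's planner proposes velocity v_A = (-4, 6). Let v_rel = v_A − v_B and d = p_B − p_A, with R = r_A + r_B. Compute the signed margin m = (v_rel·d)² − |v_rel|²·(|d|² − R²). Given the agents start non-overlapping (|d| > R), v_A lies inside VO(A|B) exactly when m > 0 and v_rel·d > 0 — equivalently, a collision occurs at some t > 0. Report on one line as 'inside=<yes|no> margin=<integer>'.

d = (-8, 5),  |d|² = 89;  R = 1+3 = 4,  c = 89−4² = 73
v_rel = (-5, 8),  |v_rel|² = 89;  v_rel·d = (-5)·(-8) + (8)·(5) = 80
89·t² − 160·t + 73 = 0  ⇒  m = 80² − 89·73 = -97
m = -97 < 0,  v_rel·d = 80 > 0  ⇒  outside

inside=no margin=-97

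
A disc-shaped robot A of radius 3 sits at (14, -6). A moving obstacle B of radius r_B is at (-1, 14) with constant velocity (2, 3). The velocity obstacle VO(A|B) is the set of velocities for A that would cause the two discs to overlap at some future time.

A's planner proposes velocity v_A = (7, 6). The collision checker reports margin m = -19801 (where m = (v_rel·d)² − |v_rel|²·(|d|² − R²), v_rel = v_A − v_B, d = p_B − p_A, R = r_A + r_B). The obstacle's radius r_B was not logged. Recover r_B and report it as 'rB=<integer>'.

m = -19801
d = (-15, 20);  v_rel = (5, 3),  |v_rel|² = 34
v_rel×d = (5)·(20) − (3)·(-15) = 145
since m = R²·34 − 145²:  R² = (21025 + -19801) / 34 = 36
R = √36 = 6  ⇒  r_B = 6 − 3 = 3

rB=3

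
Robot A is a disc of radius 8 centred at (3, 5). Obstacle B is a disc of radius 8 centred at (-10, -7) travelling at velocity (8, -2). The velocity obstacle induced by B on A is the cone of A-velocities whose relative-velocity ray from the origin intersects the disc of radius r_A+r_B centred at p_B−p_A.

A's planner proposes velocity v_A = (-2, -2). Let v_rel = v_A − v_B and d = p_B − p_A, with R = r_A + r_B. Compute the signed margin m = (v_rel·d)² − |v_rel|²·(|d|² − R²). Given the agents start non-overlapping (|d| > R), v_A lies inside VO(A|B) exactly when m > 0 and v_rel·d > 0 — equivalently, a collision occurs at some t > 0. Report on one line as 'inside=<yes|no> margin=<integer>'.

d = (-13, -12),  |d|² = 313;  R = 8+8 = 16,  c = 313−16² = 57
v_rel = (-10, 0),  |v_rel|² = 100;  v_rel·d = (-10)·(-13) + (0)·(-12) = 130
100·t² − 260·t + 57 = 0  ⇒  m = 130² − 100·57 = 11200
m = 11200 > 0,  v_rel·d = 130 > 0  ⇒  inside

inside=yes margin=11200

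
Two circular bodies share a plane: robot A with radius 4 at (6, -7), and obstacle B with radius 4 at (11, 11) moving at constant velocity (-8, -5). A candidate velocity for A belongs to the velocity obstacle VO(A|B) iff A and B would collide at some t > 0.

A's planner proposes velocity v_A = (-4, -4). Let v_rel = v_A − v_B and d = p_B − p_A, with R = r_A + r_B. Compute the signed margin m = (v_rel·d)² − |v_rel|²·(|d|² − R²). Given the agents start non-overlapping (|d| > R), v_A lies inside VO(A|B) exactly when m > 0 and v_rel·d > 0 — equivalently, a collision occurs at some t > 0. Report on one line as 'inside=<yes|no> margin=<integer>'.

d = (5, 18),  |d|² = 349;  R = 4+4 = 8,  c = 349−8² = 285
v_rel = (4, 1),  |v_rel|² = 17;  v_rel·d = (4)·(5) + (1)·(18) = 38
17·t² − 76·t + 285 = 0  ⇒  m = 38² − 17·285 = -3401
m = -3401 < 0,  v_rel·d = 38 > 0  ⇒  outside

inside=no margin=-3401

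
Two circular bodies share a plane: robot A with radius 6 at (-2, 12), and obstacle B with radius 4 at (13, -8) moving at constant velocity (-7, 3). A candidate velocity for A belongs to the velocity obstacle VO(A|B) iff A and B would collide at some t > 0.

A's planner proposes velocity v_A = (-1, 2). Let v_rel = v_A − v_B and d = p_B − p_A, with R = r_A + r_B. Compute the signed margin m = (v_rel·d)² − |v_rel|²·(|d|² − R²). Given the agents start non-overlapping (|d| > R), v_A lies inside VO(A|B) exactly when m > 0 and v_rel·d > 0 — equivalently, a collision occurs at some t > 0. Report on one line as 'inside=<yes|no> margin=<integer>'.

d = (15, -20),  |d|² = 625;  R = 6+4 = 10,  c = 625−10² = 525
v_rel = (6, -1),  |v_rel|² = 37;  v_rel·d = (6)·(15) + (-1)·(-20) = 110
37·t² − 220·t + 525 = 0  ⇒  m = 110² − 37·525 = -7325
m = -7325 < 0,  v_rel·d = 110 > 0  ⇒  outside

inside=no margin=-7325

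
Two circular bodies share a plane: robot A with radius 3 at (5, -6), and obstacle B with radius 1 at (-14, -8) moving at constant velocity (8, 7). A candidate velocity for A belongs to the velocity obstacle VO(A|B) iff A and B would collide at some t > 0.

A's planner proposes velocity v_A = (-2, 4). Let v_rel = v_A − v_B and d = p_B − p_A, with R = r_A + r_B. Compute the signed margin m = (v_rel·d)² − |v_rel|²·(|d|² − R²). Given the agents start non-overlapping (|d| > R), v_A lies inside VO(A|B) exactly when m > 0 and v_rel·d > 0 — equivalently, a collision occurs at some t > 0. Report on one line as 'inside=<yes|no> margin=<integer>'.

d = (-19, -2),  |d|² = 365;  R = 3+1 = 4,  c = 365−4² = 349
v_rel = (-10, -3),  |v_rel|² = 109;  v_rel·d = (-10)·(-19) + (-3)·(-2) = 196
109·t² − 392·t + 349 = 0  ⇒  m = 196² − 109·349 = 375
m = 375 > 0,  v_rel·d = 196 > 0  ⇒  inside

inside=yes margin=375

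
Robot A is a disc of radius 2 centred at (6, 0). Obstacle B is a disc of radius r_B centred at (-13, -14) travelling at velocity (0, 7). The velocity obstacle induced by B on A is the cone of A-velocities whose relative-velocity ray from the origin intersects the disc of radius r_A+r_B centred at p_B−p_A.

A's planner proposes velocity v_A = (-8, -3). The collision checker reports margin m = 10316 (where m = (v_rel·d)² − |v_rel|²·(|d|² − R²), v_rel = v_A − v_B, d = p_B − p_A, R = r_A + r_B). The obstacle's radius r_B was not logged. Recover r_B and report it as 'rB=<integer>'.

m = 10316
d = (-19, -14);  v_rel = (-8, -10),  |v_rel|² = 164
v_rel×d = (-8)·(-14) − (-10)·(-19) = -78
since m = R²·164 − (-78)²:  R² = (6084 + 10316) / 164 = 100
R = √100 = 10  ⇒  r_B = 10 − 2 = 8

rB=8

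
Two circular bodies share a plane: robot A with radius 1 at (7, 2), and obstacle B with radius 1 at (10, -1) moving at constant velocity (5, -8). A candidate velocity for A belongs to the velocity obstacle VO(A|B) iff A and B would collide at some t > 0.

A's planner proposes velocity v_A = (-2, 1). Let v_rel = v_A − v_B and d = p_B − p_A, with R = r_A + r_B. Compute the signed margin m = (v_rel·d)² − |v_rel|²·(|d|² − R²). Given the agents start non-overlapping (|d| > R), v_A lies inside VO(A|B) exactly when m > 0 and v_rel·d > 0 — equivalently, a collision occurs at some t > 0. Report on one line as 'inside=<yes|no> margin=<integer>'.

d = (3, -3),  |d|² = 18;  R = 1+1 = 2,  c = 18−2² = 14
v_rel = (-7, 9),  |v_rel|² = 130;  v_rel·d = (-7)·(3) + (9)·(-3) = -48
130·t² + 96·t + 14 = 0  ⇒  m = (-48)² − 130·14 = 484
m = 484 > 0,  v_rel·d = -48 < 0  ⇒  outside

inside=no margin=484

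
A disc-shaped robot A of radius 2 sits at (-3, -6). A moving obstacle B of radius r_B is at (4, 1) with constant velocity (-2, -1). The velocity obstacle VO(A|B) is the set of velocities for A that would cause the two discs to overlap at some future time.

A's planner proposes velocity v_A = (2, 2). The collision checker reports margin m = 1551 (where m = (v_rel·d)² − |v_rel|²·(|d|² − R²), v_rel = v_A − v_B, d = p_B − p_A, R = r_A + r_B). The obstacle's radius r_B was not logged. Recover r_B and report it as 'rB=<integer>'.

m = 1551
d = (7, 7);  v_rel = (4, 3),  |v_rel|² = 25
v_rel×d = (4)·(7) − (3)·(7) = 7
since m = R²·25 − 7²:  R² = (49 + 1551) / 25 = 64
R = √64 = 8  ⇒  r_B = 8 − 2 = 6

rB=6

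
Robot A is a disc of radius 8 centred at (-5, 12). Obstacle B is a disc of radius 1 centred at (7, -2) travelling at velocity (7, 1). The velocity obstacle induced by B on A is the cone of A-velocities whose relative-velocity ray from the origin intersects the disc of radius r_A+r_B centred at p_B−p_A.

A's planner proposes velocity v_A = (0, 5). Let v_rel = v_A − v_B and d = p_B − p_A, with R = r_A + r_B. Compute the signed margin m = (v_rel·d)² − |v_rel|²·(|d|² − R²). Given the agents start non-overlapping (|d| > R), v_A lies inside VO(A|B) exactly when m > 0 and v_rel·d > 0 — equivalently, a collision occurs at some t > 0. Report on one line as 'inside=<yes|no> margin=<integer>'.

d = (12, -14),  |d|² = 340;  R = 8+1 = 9,  c = 340−9² = 259
v_rel = (-7, 4),  |v_rel|² = 65;  v_rel·d = (-7)·(12) + (4)·(-14) = -140
65·t² + 280·t + 259 = 0  ⇒  m = (-140)² − 65·259 = 2765
m = 2765 > 0,  v_rel·d = -140 < 0  ⇒  outside

inside=no margin=2765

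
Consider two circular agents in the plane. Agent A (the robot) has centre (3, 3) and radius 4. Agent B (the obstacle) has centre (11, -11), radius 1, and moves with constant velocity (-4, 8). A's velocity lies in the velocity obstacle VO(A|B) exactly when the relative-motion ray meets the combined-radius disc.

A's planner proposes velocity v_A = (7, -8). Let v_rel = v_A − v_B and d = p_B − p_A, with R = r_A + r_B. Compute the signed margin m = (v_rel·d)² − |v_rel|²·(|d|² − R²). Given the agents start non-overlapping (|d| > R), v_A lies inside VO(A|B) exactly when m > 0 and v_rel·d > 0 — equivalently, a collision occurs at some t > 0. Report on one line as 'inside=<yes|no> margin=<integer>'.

d = (8, -14),  |d|² = 260;  R = 4+1 = 5,  c = 260−5² = 235
v_rel = (11, -16),  |v_rel|² = 377;  v_rel·d = (11)·(8) + (-16)·(-14) = 312
377·t² − 624·t + 235 = 0  ⇒  m = 312² − 377·235 = 8749
m = 8749 > 0,  v_rel·d = 312 > 0  ⇒  inside

inside=yes margin=8749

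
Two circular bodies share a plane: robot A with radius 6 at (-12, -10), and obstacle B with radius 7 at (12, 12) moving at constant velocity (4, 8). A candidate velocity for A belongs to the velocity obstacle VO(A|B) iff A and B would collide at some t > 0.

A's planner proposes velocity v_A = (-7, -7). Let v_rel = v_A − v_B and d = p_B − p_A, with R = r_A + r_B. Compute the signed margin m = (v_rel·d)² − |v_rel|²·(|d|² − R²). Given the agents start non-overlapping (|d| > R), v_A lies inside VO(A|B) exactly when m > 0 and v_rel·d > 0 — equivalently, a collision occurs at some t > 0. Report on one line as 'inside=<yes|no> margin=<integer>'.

d = (24, 22),  |d|² = 1060;  R = 6+7 = 13,  c = 1060−13² = 891
v_rel = (-11, -15),  |v_rel|² = 346;  v_rel·d = (-11)·(24) + (-15)·(22) = -594
346·t² + 1188·t + 891 = 0  ⇒  m = (-594)² − 346·891 = 44550
m = 44550 > 0,  v_rel·d = -594 < 0  ⇒  outside

inside=no margin=44550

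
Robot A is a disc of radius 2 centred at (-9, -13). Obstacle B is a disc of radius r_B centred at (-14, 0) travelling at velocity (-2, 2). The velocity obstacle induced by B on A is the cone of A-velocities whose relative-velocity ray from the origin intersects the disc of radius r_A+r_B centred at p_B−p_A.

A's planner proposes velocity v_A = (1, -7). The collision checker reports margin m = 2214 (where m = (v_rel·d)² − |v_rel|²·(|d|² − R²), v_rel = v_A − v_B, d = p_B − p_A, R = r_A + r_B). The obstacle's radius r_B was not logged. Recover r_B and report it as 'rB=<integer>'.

m = 2214
d = (-5, 13);  v_rel = (3, -9),  |v_rel|² = 90
v_rel×d = (3)·(13) − (-9)·(-5) = -6
since m = R²·90 − (-6)²:  R² = (36 + 2214) / 90 = 25
R = √25 = 5  ⇒  r_B = 5 − 2 = 3

rB=3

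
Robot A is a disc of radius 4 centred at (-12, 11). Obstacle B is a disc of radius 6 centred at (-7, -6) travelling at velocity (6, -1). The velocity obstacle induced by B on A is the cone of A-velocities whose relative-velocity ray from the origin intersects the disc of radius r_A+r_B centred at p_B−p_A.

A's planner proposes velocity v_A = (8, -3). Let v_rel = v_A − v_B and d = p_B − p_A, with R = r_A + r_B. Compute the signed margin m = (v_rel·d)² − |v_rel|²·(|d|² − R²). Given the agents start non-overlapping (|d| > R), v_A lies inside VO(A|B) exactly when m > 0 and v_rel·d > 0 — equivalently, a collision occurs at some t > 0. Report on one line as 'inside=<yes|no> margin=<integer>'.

d = (5, -17),  |d|² = 314;  R = 4+6 = 10,  c = 314−10² = 214
v_rel = (2, -2),  |v_rel|² = 8;  v_rel·d = (2)·(5) + (-2)·(-17) = 44
8·t² − 88·t + 214 = 0  ⇒  m = 44² − 8·214 = 224
m = 224 > 0,  v_rel·d = 44 > 0  ⇒  inside

inside=yes margin=224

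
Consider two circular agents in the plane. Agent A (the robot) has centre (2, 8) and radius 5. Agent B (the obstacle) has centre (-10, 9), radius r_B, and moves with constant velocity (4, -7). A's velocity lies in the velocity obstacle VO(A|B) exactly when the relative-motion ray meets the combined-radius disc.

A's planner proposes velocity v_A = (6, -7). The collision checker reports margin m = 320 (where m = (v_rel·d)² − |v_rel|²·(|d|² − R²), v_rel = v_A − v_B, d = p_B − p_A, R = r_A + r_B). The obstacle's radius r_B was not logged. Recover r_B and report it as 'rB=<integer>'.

m = 320
d = (-12, 1);  v_rel = (2, 0),  |v_rel|² = 4
v_rel×d = (2)·(1) − (0)·(-12) = 2
since m = R²·4 − 2²:  R² = (4 + 320) / 4 = 81
R = √81 = 9  ⇒  r_B = 9 − 5 = 4

rB=4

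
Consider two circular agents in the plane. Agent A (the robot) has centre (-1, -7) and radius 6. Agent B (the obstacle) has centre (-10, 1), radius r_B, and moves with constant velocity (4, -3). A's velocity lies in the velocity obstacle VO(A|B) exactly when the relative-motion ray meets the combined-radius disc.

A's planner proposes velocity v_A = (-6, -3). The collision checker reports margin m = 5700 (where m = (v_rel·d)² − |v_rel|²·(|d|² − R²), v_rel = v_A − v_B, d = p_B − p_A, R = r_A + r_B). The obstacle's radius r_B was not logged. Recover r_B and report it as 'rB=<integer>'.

m = 5700
d = (-9, 8);  v_rel = (-10, 0),  |v_rel|² = 100
v_rel×d = (-10)·(8) − (0)·(-9) = -80
since m = R²·100 − (-80)²:  R² = (6400 + 5700) / 100 = 121
R = √121 = 11  ⇒  r_B = 11 − 6 = 5

rB=5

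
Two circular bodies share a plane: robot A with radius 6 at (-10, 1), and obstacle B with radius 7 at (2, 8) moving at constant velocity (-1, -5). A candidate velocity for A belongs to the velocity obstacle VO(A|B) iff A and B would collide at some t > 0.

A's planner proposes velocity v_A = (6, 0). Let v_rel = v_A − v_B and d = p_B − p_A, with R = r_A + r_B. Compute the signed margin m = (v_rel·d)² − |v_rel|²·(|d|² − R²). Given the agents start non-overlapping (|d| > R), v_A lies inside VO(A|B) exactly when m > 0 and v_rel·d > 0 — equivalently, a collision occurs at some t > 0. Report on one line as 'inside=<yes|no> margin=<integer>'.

d = (12, 7),  |d|² = 193;  R = 6+7 = 13,  c = 193−13² = 24
v_rel = (7, 5),  |v_rel|² = 74;  v_rel·d = (7)·(12) + (5)·(7) = 119
74·t² − 238·t + 24 = 0  ⇒  m = 119² − 74·24 = 12385
m = 12385 > 0,  v_rel·d = 119 > 0  ⇒  inside

inside=yes margin=12385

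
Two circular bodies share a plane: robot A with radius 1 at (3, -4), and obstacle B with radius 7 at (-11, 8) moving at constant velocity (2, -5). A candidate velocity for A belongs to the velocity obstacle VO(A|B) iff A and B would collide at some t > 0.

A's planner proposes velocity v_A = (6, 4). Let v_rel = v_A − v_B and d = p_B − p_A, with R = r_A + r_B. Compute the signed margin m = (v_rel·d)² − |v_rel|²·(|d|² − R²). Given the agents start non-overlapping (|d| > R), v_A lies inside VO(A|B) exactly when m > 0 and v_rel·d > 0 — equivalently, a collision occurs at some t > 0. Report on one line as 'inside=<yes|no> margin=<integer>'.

d = (-14, 12),  |d|² = 340;  R = 1+7 = 8,  c = 340−8² = 276
v_rel = (4, 9),  |v_rel|² = 97;  v_rel·d = (4)·(-14) + (9)·(12) = 52
97·t² − 104·t + 276 = 0  ⇒  m = 52² − 97·276 = -24068
m = -24068 < 0,  v_rel·d = 52 > 0  ⇒  outside

inside=no margin=-24068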